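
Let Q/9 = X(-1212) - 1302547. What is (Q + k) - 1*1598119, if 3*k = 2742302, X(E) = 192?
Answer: -37215640/3 ≈ -1.2405e+7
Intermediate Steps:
k = 2742302/3 (k = (⅓)*2742302 = 2742302/3 ≈ 9.1410e+5)
Q = -11721195 (Q = 9*(192 - 1302547) = 9*(-1302355) = -11721195)
(Q + k) - 1*1598119 = (-11721195 + 2742302/3) - 1*1598119 = -32421283/3 - 1598119 = -37215640/3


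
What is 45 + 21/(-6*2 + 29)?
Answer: 786/17 ≈ 46.235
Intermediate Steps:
45 + 21/(-6*2 + 29) = 45 + 21/(-12 + 29) = 45 + 21/17 = 786/17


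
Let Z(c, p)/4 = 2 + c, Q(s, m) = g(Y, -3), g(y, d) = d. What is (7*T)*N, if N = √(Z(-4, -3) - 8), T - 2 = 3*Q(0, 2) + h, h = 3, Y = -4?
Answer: -112*I ≈ -112.0*I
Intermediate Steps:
Q(s, m) = -3
Z(c, p) = 8 + 4*c (Z(c, p) = 4*(2 + c) = 8 + 4*c)
T = -4 (T = 2 + (3*(-3) + 3) = 2 + (-9 + 3) = 2 - 6 = -4)
N = 4*I (N = √((8 + 4*(-4)) - 8) = √((8 - 16) - 8) = √(-8 - 8) = √(-16) = 4*I ≈ 4.0*I)
(7*T)*N = (7*(-4))*(4*I) = -112*I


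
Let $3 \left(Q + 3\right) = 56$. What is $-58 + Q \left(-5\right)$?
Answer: $- \frac{409}{3} \approx -136.33$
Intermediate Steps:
$Q = \frac{47}{3}$ ($Q = -3 + \frac{1}{3} \cdot 56 = -3 + \frac{56}{3} = \frac{47}{3} \approx 15.667$)
$-58 + Q \left(-5\right) = -58 + \frac{47}{3} \left(-5\right) = -58 - \frac{235}{3} = - \frac{409}{3}$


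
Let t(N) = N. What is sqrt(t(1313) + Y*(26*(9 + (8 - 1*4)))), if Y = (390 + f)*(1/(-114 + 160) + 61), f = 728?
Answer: sqrt(12198979039)/23 ≈ 4802.1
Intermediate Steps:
Y = 1569113/23 (Y = (390 + 728)*(1/(-114 + 160) + 61) = 1118*(1/46 + 61) = 1118*(2807/46) = 1569113/23 ≈ 68222.)
sqrt(t(1313) + Y*(26*(9 + (8 - 1*4)))) = sqrt(1313 + 1569113*(26*(9 + (8 - 1*4)))/23) = sqrt(1313 + 1569113*(26*(9 + (8 - 4)))/23) = sqrt(1313 + 1569113*(26*(9 + 4))/23) = sqrt(1313 + 1569113*(26*13)/23) = sqrt(1313 + (1569113/23)*338) = sqrt(1313 + 530360194/23) = sqrt(530390393/23) = sqrt(12198979039)/23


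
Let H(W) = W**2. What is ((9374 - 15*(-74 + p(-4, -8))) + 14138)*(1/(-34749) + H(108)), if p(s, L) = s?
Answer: 10003919052470/34749 ≈ 2.8789e+8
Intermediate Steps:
((9374 - 15*(-74 + p(-4, -8))) + 14138)*(1/(-34749) + H(108)) = ((9374 - 15*(-74 - 4)) + 14138)*(1/(-34749) + 108**2) = ((9374 - 15*(-78)) + 14138)*(-1/34749 + 11664) = ((9374 + 1170) + 14138)*(405312335/34749) = (10544 + 14138)*(405312335/34749) = 24682*(405312335/34749) = 10003919052470/34749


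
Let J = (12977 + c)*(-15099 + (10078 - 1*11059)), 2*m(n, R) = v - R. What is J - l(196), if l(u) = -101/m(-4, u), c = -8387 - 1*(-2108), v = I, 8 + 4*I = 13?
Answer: -83901292168/779 ≈ -1.0770e+8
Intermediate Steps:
I = 5/4 (I = -2 + (¼)*13 = -2 + 13/4 = 5/4 ≈ 1.2500)
v = 5/4 ≈ 1.2500
m(n, R) = 5/8 - R/2 (m(n, R) = (5/4 - R)/2 = 5/8 - R/2)
c = -6279 (c = -8387 + 2108 = -6279)
J = -107703840 (J = (12977 - 6279)*(-15099 + (10078 - 1*11059)) = 6698*(-15099 + (10078 - 11059)) = 6698*(-15099 - 981) = 6698*(-16080) = -107703840)
l(u) = -101/(5/8 - u/2)
J - l(196) = -107703840 - 808/(-5 + 4*196) = -107703840 - 808/(-5 + 784) = -107703840 - 808/779 = -83901292168/779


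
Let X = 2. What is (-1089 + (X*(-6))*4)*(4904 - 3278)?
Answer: -1848762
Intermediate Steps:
(-1089 + (X*(-6))*4)*(4904 - 3278) = (-1089 + (2*(-6))*4)*(4904 - 3278) = (-1089 - 12*4)*1626 = (-1089 - 48)*1626 = -1137*1626 = -1848762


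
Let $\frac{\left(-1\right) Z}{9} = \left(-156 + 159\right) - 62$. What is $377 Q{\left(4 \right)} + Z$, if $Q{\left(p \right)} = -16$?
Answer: $-5501$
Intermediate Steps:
$Z = 531$ ($Z = - 9 \left(\left(-156 + 159\right) - 62\right) = - 9 \left(3 - 62\right) = \left(-9\right) \left(-59\right) = 531$)
$377 Q{\left(4 \right)} + Z = 377 \left(-16\right) + 531 = -6032 + 531 = -5501$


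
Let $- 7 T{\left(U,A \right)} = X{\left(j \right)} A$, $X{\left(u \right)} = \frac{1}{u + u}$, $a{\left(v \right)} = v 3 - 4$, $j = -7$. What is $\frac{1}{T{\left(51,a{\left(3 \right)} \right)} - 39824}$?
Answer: $- \frac{98}{3902747} \approx -2.5111 \cdot 10^{-5}$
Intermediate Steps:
$a{\left(v \right)} = -4 + 3 v$ ($a{\left(v \right)} = 3 v - 4 = -4 + 3 v$)
$X{\left(u \right)} = \frac{1}{2 u}$
$T{\left(U,A \right)} = \frac{A}{98}$ ($T{\left(U,A \right)} = - \frac{\frac{1}{2 \left(-7\right)} A}{7} = - \frac{\frac{1}{2} \left(- \frac{1}{7}\right) A}{7} = - \frac{\left(- \frac{1}{14}\right) A}{7} = \frac{A}{98}$)
$\frac{1}{T{\left(51,a{\left(3 \right)} \right)} - 39824} = \frac{1}{\frac{-4 + 3 \cdot 3}{98} - 39824} = \frac{1}{\frac{-4 + 9}{98} - 39824} = \frac{1}{\frac{1}{98} \cdot 5 - 39824} = \frac{1}{\frac{5}{98} - 39824} = \frac{1}{- \frac{3902747}{98}} = - \frac{98}{3902747}$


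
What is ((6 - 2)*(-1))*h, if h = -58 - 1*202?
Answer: 1040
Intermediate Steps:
h = -260 (h = -58 - 202 = -260)
((6 - 2)*(-1))*h = ((6 - 2)*(-1))*(-260) = (4*(-1))*(-260) = -4*(-260) = 1040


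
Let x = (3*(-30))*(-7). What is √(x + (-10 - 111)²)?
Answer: √15271 ≈ 123.58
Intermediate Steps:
x = 630 (x = -90*(-7) = 630)
√(x + (-10 - 111)²) = √(630 + (-10 - 111)²) = √(630 + (-121)²) = √(630 + 14641) = √15271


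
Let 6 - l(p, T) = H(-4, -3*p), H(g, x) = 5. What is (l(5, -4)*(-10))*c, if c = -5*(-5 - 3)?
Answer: -400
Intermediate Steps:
l(p, T) = 1 (l(p, T) = 6 - 1*5 = 6 - 5 = 1)
c = 40 (c = -5*(-8) = 40)
(l(5, -4)*(-10))*c = (1*(-10))*40 = -10*40 = -400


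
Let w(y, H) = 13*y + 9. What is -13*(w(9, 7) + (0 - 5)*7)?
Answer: -1183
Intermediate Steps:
w(y, H) = 9 + 13*y
-13*(w(9, 7) + (0 - 5)*7) = -13*((9 + 13*9) + (0 - 5)*7) = -13*((9 + 117) - 5*7) = -13*(126 - 35) = -13*91 = -1183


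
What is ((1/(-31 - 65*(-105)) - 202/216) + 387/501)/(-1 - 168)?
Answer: 821299/853463520 ≈ 0.00096231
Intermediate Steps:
((1/(-31 - 65*(-105)) - 202/216) + 387/501)/(-1 - 168) = ((-1/105/(-96) - 202*1/216) + 387*(1/501))/(-169) = ((-1/96*(-1/105) - 101/108) + 129/167)*(-1/169) = ((1/10080 - 101/108) + 129/167)*(-1/169) = (-28277/30240 + 129/167)*(-1/169) = -821299/5050080*(-1/169) = 821299/853463520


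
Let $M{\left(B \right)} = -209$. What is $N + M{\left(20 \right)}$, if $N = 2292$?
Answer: $2083$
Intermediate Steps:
$N + M{\left(20 \right)} = 2292 - 209 = 2083$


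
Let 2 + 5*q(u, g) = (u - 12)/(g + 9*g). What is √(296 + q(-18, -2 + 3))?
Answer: √295 ≈ 17.176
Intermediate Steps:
q(u, g) = -⅖ + (-12 + u)/(50*g) (q(u, g) = -⅖ + ((u - 12)/(g + 9*g))/5 = -⅖ + ((-12 + u)/((10*g)))/5 = -⅖ + ((-12 + u)*(1/(10*g)))/5 = -⅖ + ((-12 + u)/(10*g))/5 = -⅖ + (-12 + u)/(50*g))
√(296 + q(-18, -2 + 3)) = √(296 + (-12 - 18 - 20*(-2 + 3))/(50*(-2 + 3))) = √(296 + (1/50)*(-12 - 18 - 20*1)/1) = √(296 + (1/50)*1*(-12 - 18 - 20)) = √(296 + (1/50)*1*(-50)) = √(296 - 1) = √295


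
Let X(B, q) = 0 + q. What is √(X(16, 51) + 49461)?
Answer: 2*√12378 ≈ 222.51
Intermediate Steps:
X(B, q) = q
√(X(16, 51) + 49461) = √(51 + 49461) = √49512 = 2*√12378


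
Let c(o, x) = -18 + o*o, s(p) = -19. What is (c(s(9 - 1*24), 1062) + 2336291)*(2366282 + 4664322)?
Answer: 16427948346936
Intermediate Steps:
c(o, x) = -18 + o**2
(c(s(9 - 1*24), 1062) + 2336291)*(2366282 + 4664322) = ((-18 + (-19)**2) + 2336291)*(2366282 + 4664322) = ((-18 + 361) + 2336291)*7030604 = (343 + 2336291)*7030604 = 2336634*7030604 = 16427948346936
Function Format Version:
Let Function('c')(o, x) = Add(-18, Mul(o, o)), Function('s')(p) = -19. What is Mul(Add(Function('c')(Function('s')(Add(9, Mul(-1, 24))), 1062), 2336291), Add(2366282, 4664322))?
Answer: 16427948346936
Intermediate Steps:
Function('c')(o, x) = Add(-18, Pow(o, 2))
Mul(Add(Function('c')(Function('s')(Add(9, Mul(-1, 24))), 1062), 2336291), Add(2366282, 4664322)) = Mul(Add(Add(-18, Pow(-19, 2)), 2336291), Add(2366282, 4664322)) = Mul(Add(Add(-18, 361), 2336291), 7030604) = Mul(Add(343, 2336291), 7030604) = Mul(2336634, 7030604) = 16427948346936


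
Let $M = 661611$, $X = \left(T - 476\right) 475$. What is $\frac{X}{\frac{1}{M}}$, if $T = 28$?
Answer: $-140790820800$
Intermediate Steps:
$X = -212800$ ($X = \left(28 - 476\right) 475 = \left(-448\right) 475 = -212800$)
$\frac{X}{\frac{1}{M}} = - \frac{212800}{\frac{1}{661611}} = - 212800 \frac{1}{\frac{1}{661611}} = \left(-212800\right) 661611 = -140790820800$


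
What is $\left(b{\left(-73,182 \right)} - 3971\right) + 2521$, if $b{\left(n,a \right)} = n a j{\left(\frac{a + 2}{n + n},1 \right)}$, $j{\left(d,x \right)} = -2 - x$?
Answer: $38408$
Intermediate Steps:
$b{\left(n,a \right)} = - 3 a n$ ($b{\left(n,a \right)} = n a \left(-2 - 1\right) = a n \left(-2 - 1\right) = a n \left(-3\right) = - 3 a n$)
$\left(b{\left(-73,182 \right)} - 3971\right) + 2521 = \left(\left(-3\right) 182 \left(-73\right) - 3971\right) + 2521 = \left(39858 - 3971\right) + 2521 = 35887 + 2521 = 38408$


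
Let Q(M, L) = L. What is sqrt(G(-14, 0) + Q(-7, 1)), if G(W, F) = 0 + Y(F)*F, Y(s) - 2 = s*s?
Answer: 1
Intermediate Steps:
Y(s) = 2 + s**2 (Y(s) = 2 + s*s = 2 + s**2)
G(W, F) = F*(2 + F**2) (G(W, F) = 0 + (2 + F**2)*F = 0 + F*(2 + F**2) = F*(2 + F**2))
sqrt(G(-14, 0) + Q(-7, 1)) = sqrt(0*(2 + 0**2) + 1) = sqrt(0*(2 + 0) + 1) = sqrt(0*2 + 1) = sqrt(0 + 1) = sqrt(1) = 1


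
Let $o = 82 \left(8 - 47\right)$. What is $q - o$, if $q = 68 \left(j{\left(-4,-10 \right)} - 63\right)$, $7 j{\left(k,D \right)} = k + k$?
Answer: $- \frac{8146}{7} \approx -1163.7$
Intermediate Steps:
$j{\left(k,D \right)} = \frac{2 k}{7}$ ($j{\left(k,D \right)} = \frac{k + k}{7} = \frac{2 k}{7}$)
$o = -3198$ ($o = 82 \left(-39\right) = -3198$)
$q = - \frac{30532}{7}$ ($q = 68 \left(\frac{2}{7} \left(-4\right) - 63\right) = 68 \left(- \frac{8}{7} - 63\right) = 68 \left(- \frac{449}{7}\right) = - \frac{30532}{7} \approx -4361.7$)
$q - o = - \frac{30532}{7} - -3198 = - \frac{30532}{7} + 3198 = - \frac{8146}{7}$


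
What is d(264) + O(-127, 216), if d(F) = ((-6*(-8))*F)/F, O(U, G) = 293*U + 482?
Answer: -36681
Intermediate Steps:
O(U, G) = 482 + 293*U
d(F) = 48 (d(F) = (48*F)/F = 48)
d(264) + O(-127, 216) = 48 + (482 + 293*(-127)) = 48 + (482 - 37211) = 48 - 36729 = -36681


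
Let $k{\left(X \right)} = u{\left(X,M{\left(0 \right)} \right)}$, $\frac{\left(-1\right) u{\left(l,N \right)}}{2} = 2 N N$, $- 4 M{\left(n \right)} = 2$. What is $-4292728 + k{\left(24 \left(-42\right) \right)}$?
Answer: $-4292729$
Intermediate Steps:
$M{\left(n \right)} = - \frac{1}{2}$ ($M{\left(n \right)} = \left(- \frac{1}{4}\right) 2 = - \frac{1}{2}$)
$u{\left(l,N \right)} = - 4 N^{2}$ ($u{\left(l,N \right)} = - 2 \cdot 2 N N = - 2 \cdot 2 N^{2} = - 4 N^{2}$)
$k{\left(X \right)} = -1$ ($k{\left(X \right)} = - 4 \left(- \frac{1}{2}\right)^{2} = \left(-4\right) \frac{1}{4} = -1$)
$-4292728 + k{\left(24 \left(-42\right) \right)} = -4292728 - 1 = -4292729$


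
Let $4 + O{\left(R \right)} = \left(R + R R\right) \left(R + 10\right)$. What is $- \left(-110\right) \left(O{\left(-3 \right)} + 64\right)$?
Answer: $11220$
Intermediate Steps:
$O{\left(R \right)} = -4 + \left(10 + R\right) \left(R + R^{2}\right)$ ($O{\left(R \right)} = -4 + \left(R + R R\right) \left(R + 10\right) = -4 + \left(R + R^{2}\right) \left(10 + R\right) = -4 + \left(10 + R\right) \left(R + R^{2}\right)$)
$- \left(-110\right) \left(O{\left(-3 \right)} + 64\right) = - \left(-110\right) \left(\left(-4 + \left(-3\right)^{3} + 10 \left(-3\right) + 11 \left(-3\right)^{2}\right) + 64\right) = - \left(-110\right) \left(\left(-4 - 27 - 30 + 11 \cdot 9\right) + 64\right) = - \left(-110\right) \left(\left(-4 - 27 - 30 + 99\right) + 64\right) = - \left(-110\right) \left(38 + 64\right) = - \left(-110\right) 102 = \left(-1\right) \left(-11220\right) = 11220$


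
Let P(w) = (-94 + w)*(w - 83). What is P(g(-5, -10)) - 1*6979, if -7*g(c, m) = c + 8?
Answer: 44053/49 ≈ 899.04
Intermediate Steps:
g(c, m) = -8/7 - c/7 (g(c, m) = -(c + 8)/7 = -(8 + c)/7 = -8/7 - c/7)
P(w) = (-94 + w)*(-83 + w)
P(g(-5, -10)) - 1*6979 = (7802 + (-8/7 - ⅐*(-5))² - 177*(-8/7 - ⅐*(-5))) - 1*6979 = (7802 + (-8/7 + 5/7)² - 177*(-8/7 + 5/7)) - 6979 = (7802 + (-3/7)² - 177*(-3/7)) - 6979 = (7802 + 9/49 + 531/7) - 6979 = 386024/49 - 6979 = 44053/49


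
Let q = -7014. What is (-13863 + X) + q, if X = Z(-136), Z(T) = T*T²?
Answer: -2536333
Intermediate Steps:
Z(T) = T³
X = -2515456 (X = (-136)³ = -2515456)
(-13863 + X) + q = (-13863 - 2515456) - 7014 = -2529319 - 7014 = -2536333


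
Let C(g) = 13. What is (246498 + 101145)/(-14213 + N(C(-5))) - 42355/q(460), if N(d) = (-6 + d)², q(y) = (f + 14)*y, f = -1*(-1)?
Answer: -74966323/2443290 ≈ -30.683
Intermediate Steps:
f = 1
q(y) = 15*y (q(y) = (1 + 14)*y = 15*y)
(246498 + 101145)/(-14213 + N(C(-5))) - 42355/q(460) = (246498 + 101145)/(-14213 + (-6 + 13)²) - 42355/(15*460) = 347643/(-14213 + 7²) - 42355/6900 = 347643/(-14213 + 49) - 42355/6900 = 347643/(-14164) - 1*8471/1380 = 347643*(-1/14164) - 8471/1380 = -347643/14164 - 8471/1380 = -74966323/2443290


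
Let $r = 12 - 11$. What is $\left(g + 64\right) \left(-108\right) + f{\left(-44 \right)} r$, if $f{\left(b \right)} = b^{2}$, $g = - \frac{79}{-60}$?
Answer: $- \frac{25591}{5} \approx -5118.2$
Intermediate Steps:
$g = \frac{79}{60}$ ($g = \left(-79\right) \left(- \frac{1}{60}\right) = \frac{79}{60} \approx 1.3167$)
$r = 1$
$\left(g + 64\right) \left(-108\right) + f{\left(-44 \right)} r = \left(\frac{79}{60} + 64\right) \left(-108\right) + \left(-44\right)^{2} \cdot 1 = \frac{3919}{60} \left(-108\right) + 1936 \cdot 1 = - \frac{35271}{5} + 1936 = - \frac{25591}{5}$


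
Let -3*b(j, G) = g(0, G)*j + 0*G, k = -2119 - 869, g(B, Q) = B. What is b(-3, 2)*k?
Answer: 0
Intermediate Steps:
k = -2988
b(j, G) = 0 (b(j, G) = -(0*j + 0*G)/3 = -(0 + 0)/3 = -⅓*0 = 0)
b(-3, 2)*k = 0*(-2988) = 0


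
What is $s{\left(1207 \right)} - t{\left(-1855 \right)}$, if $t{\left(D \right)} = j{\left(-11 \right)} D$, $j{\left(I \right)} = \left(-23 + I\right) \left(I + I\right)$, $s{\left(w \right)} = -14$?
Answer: $1387526$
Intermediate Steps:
$j{\left(I \right)} = 2 I \left(-23 + I\right)$ ($j{\left(I \right)} = \left(-23 + I\right) 2 I = 2 I \left(-23 + I\right)$)
$t{\left(D \right)} = 748 D$ ($t{\left(D \right)} = 2 \left(-11\right) \left(-23 - 11\right) D = 2 \left(-11\right) \left(-34\right) D = 748 D$)
$s{\left(1207 \right)} - t{\left(-1855 \right)} = -14 - 748 \left(-1855\right) = -14 - -1387540 = -14 + 1387540 = 1387526$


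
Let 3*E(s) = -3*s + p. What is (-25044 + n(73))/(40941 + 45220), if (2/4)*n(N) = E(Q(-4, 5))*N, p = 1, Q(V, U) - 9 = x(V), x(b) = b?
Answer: -77176/258483 ≈ -0.29857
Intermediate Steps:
Q(V, U) = 9 + V
E(s) = ⅓ - s (E(s) = (-3*s + 1)/3 = (1 - 3*s)/3 = ⅓ - s)
n(N) = -28*N/3 (n(N) = 2*((⅓ - (9 - 4))*N) = 2*((⅓ - 1*5)*N) = 2*((⅓ - 5)*N) = 2*(-14*N/3) = -28*N/3)
(-25044 + n(73))/(40941 + 45220) = (-25044 - 28/3*73)/(40941 + 45220) = (-25044 - 2044/3)/86161 = -77176/3*1/86161 = -77176/258483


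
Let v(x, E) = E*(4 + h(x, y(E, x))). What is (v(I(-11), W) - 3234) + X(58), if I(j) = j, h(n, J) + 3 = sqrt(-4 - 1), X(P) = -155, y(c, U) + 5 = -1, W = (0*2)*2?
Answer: -3389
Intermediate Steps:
W = 0 (W = 0*2 = 0)
y(c, U) = -6 (y(c, U) = -5 - 1 = -6)
h(n, J) = -3 + I*sqrt(5) (h(n, J) = -3 + sqrt(-4 - 1) = -3 + sqrt(-5) = -3 + I*sqrt(5))
v(x, E) = E*(1 + I*sqrt(5)) (v(x, E) = E*(4 + (-3 + I*sqrt(5))) = E*(1 + I*sqrt(5)))
(v(I(-11), W) - 3234) + X(58) = (0*(1 + I*sqrt(5)) - 3234) - 155 = (0 - 3234) - 155 = -3234 - 155 = -3389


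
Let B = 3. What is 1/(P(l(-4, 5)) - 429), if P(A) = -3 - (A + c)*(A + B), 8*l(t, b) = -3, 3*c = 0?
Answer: -64/27585 ≈ -0.0023201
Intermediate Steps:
c = 0 (c = (1/3)*0 = 0)
l(t, b) = -3/8 (l(t, b) = (1/8)*(-3) = -3/8)
P(A) = -3 - A*(3 + A) (P(A) = -3 - (A + 0)*(A + 3) = -3 - A*(3 + A))
1/(P(l(-4, 5)) - 429) = 1/((-3 - (-3/8)**2 - 3*(-3/8)) - 429) = 1/((-3 - 1*9/64 + 9/8) - 429) = 1/((-3 - 9/64 + 9/8) - 429) = 1/(-129/64 - 429) = 1/(-27585/64) = -64/27585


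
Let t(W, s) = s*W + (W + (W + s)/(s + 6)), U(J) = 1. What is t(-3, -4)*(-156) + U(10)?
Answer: -857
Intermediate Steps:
t(W, s) = W + W*s + (W + s)/(6 + s) (t(W, s) = W*s + (W + (W + s)/(6 + s)) = W + W*s + (W + s)/(6 + s))
t(-3, -4)*(-156) + U(10) = ((-4 + 7*(-3) - 3*(-4)² + 7*(-3)*(-4))/(6 - 4))*(-156) + 1 = ((-4 - 21 - 3*16 + 84)/2)*(-156) + 1 = ((-4 - 21 - 48 + 84)/2)*(-156) + 1 = ((½)*11)*(-156) + 1 = (11/2)*(-156) + 1 = -858 + 1 = -857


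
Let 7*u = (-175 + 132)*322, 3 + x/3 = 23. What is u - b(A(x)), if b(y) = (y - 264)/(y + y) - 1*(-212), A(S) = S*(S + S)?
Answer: -1314289/600 ≈ -2190.5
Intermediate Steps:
x = 60 (x = -9 + 3*23 = -9 + 69 = 60)
u = -1978 (u = ((-175 + 132)*322)/7 = (-43*322)/7 = (1/7)*(-13846) = -1978)
A(S) = 2*S**2 (A(S) = S*(2*S) = 2*S**2)
b(y) = 212 + (-264 + y)/(2*y) (b(y) = (-264 + y)/((2*y)) + 212 = (-264 + y)*(1/(2*y)) + 212 = (-264 + y)/(2*y) + 212 = 212 + (-264 + y)/(2*y))
u - b(A(x)) = -1978 - (425/2 - 132/(2*60**2)) = -1978 - (425/2 - 132/(2*3600)) = -1978 - (425/2 - 132/7200) = -1978 - (425/2 - 132*1/7200) = -1978 - (425/2 - 11/600) = -1978 - 1*127489/600 = -1978 - 127489/600 = -1314289/600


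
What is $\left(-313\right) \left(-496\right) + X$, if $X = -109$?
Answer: $155139$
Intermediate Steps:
$\left(-313\right) \left(-496\right) + X = \left(-313\right) \left(-496\right) - 109 = 155248 - 109 = 155139$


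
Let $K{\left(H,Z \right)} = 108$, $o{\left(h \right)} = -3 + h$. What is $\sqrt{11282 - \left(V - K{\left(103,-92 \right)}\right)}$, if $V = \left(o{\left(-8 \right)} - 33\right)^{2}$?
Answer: $\sqrt{9454} \approx 97.232$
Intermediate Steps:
$V = 1936$ ($V = \left(\left(-3 - 8\right) - 33\right)^{2} = \left(-11 - 33\right)^{2} = \left(-44\right)^{2} = 1936$)
$\sqrt{11282 - \left(V - K{\left(103,-92 \right)}\right)} = \sqrt{11282 + \left(108 - 1936\right)} = \sqrt{11282 - 1828} = \sqrt{9454}$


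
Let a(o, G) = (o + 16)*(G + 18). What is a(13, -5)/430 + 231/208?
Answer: 88873/44720 ≈ 1.9873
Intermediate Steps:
a(o, G) = (16 + o)*(18 + G)
a(13, -5)/430 + 231/208 = (288 + 16*(-5) + 18*13 - 5*13)/430 + 231/208 = (288 - 80 + 234 - 65)*(1/430) + 231*(1/208) = 377*(1/430) + 231/208 = 377/430 + 231/208 = 88873/44720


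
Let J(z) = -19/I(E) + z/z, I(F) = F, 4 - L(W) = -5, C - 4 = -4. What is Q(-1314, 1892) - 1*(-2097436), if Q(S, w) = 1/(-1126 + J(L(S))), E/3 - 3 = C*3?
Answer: 21276390775/10144 ≈ 2.0974e+6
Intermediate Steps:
C = 0 (C = 4 - 4 = 0)
L(W) = 9 (L(W) = 4 - 1*(-5) = 4 + 5 = 9)
E = 9 (E = 9 + 3*(0*3) = 9 + 3*0 = 9 + 0 = 9)
J(z) = -10/9 (J(z) = -19/9 + z/z = -19*⅑ + 1 = -19/9 + 1 = -10/9)
Q(S, w) = -9/10144 (Q(S, w) = 1/(-1126 - 10/9) = 1/(-10144/9) = -9/10144)
Q(-1314, 1892) - 1*(-2097436) = -9/10144 - 1*(-2097436) = -9/10144 + 2097436 = 21276390775/10144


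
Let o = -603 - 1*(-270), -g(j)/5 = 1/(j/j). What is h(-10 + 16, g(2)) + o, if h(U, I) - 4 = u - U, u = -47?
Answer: -382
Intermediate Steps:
g(j) = -5 (g(j) = -5/(j/j) = -5/1 = -5*1 = -5)
h(U, I) = -43 - U (h(U, I) = 4 + (-47 - U) = -43 - U)
o = -333 (o = -603 + 270 = -333)
h(-10 + 16, g(2)) + o = (-43 - (-10 + 16)) - 333 = (-43 - 1*6) - 333 = (-43 - 6) - 333 = -49 - 333 = -382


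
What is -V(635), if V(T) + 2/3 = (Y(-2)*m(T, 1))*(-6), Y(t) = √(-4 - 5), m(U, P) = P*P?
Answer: ⅔ + 18*I ≈ 0.66667 + 18.0*I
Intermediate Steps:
m(U, P) = P²
Y(t) = 3*I (Y(t) = √(-9) = 3*I)
V(T) = -⅔ - 18*I (V(T) = -⅔ + ((3*I)*1²)*(-6) = -⅔ + ((3*I)*1)*(-6) = -⅔ + (3*I)*(-6) = -⅔ - 18*I)
-V(635) = -(-⅔ - 18*I) = ⅔ + 18*I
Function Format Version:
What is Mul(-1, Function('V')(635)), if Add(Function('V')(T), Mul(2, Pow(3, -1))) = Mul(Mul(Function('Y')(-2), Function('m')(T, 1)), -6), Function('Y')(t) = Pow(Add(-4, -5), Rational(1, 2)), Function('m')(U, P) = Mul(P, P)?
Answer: Add(Rational(2, 3), Mul(18, I)) ≈ Add(0.66667, Mul(18.000, I))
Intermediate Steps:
Function('m')(U, P) = Pow(P, 2)
Function('Y')(t) = Mul(3, I) (Function('Y')(t) = Pow(-9, Rational(1, 2)) = Mul(3, I))
Function('V')(T) = Add(Rational(-2, 3), Mul(-18, I)) (Function('V')(T) = Add(Rational(-2, 3), Mul(Mul(Mul(3, I), Pow(1, 2)), -6)) = Add(Rational(-2, 3), Mul(Mul(Mul(3, I), 1), -6)) = Add(Rational(-2, 3), Mul(Mul(3, I), -6)) = Add(Rational(-2, 3), Mul(-18, I)))
Mul(-1, Function('V')(635)) = Mul(-1, Add(Rational(-2, 3), Mul(-18, I))) = Add(Rational(2, 3), Mul(18, I))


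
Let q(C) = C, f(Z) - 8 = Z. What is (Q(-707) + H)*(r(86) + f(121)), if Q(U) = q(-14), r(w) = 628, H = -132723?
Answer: -100481909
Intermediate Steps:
f(Z) = 8 + Z
Q(U) = -14
(Q(-707) + H)*(r(86) + f(121)) = (-14 - 132723)*(628 + (8 + 121)) = -132737*(628 + 129) = -132737*757 = -100481909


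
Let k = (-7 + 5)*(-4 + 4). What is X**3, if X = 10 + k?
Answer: 1000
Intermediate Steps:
k = 0 (k = -2*0 = 0)
X = 10 (X = 10 + 0 = 10)
X**3 = 10**3 = 1000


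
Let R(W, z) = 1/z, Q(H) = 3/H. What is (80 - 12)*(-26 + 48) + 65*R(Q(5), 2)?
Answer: 3057/2 ≈ 1528.5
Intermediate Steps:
R(W, z) = 1/z
(80 - 12)*(-26 + 48) + 65*R(Q(5), 2) = (80 - 12)*(-26 + 48) + 65/2 = 68*22 + 65*(1/2) = 1496 + 65/2 = 3057/2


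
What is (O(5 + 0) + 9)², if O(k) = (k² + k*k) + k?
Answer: 4096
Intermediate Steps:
O(k) = k + 2*k² (O(k) = (k² + k²) + k = 2*k² + k = k + 2*k²)
(O(5 + 0) + 9)² = ((5 + 0)*(1 + 2*(5 + 0)) + 9)² = (5*(1 + 2*5) + 9)² = (5*(1 + 10) + 9)² = (5*11 + 9)² = (55 + 9)² = 64² = 4096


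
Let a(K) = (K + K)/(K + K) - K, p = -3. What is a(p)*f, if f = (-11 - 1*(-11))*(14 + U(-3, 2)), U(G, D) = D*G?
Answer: 0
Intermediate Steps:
a(K) = 1 - K (a(K) = (2*K)/((2*K)) - K = (2*K)*(1/(2*K)) - K = 1 - K)
f = 0 (f = (-11 - 1*(-11))*(14 + 2*(-3)) = (-11 + 11)*(14 - 6) = 0*8 = 0)
a(p)*f = (1 - 1*(-3))*0 = (1 + 3)*0 = 4*0 = 0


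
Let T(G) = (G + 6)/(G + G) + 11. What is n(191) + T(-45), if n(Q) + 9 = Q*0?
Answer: 73/30 ≈ 2.4333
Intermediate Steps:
T(G) = 11 + (6 + G)/(2*G) (T(G) = (6 + G)/((2*G)) + 11 = (6 + G)*(1/(2*G)) + 11 = (6 + G)/(2*G) + 11 = 11 + (6 + G)/(2*G))
n(Q) = -9 (n(Q) = -9 + Q*0 = -9 + 0 = -9)
n(191) + T(-45) = -9 + (23/2 + 3/(-45)) = -9 + (23/2 + 3*(-1/45)) = -9 + (23/2 - 1/15) = -9 + 343/30 = 73/30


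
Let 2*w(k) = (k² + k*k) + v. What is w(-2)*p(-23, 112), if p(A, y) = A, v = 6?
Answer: -161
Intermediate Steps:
w(k) = 3 + k² (w(k) = ((k² + k*k) + 6)/2 = ((k² + k²) + 6)/2 = (2*k² + 6)/2 = (6 + 2*k²)/2 = 3 + k²)
w(-2)*p(-23, 112) = (3 + (-2)²)*(-23) = (3 + 4)*(-23) = 7*(-23) = -161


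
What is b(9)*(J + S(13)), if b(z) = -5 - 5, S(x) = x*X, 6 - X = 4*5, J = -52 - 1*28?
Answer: 2620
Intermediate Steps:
J = -80 (J = -52 - 28 = -80)
X = -14 (X = 6 - 4*5 = 6 - 1*20 = 6 - 20 = -14)
S(x) = -14*x (S(x) = x*(-14) = -14*x)
b(z) = -10
b(9)*(J + S(13)) = -10*(-80 - 14*13) = -10*(-80 - 182) = -10*(-262) = 2620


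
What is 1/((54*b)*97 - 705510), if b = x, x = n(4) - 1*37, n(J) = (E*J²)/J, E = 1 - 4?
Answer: -1/962172 ≈ -1.0393e-6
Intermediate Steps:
E = -3
n(J) = -3*J (n(J) = (-3*J²)/J = -3*J)
x = -49 (x = -3*4 - 1*37 = -12 - 37 = -49)
b = -49
1/((54*b)*97 - 705510) = 1/((54*(-49))*97 - 705510) = 1/(-2646*97 - 705510) = 1/(-256662 - 705510) = 1/(-962172) = -1/962172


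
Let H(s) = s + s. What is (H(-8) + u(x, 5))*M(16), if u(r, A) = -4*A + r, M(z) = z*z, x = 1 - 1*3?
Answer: -9728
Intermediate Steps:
H(s) = 2*s
x = -2 (x = 1 - 3 = -2)
M(z) = z²
u(r, A) = r - 4*A
(H(-8) + u(x, 5))*M(16) = (2*(-8) + (-2 - 4*5))*16² = (-16 + (-2 - 20))*256 = (-16 - 22)*256 = -38*256 = -9728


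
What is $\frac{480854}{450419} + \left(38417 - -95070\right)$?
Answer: $\frac{60125561907}{450419} \approx 1.3349 \cdot 10^{5}$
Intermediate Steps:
$\frac{480854}{450419} + \left(38417 - -95070\right) = 480854 \cdot \frac{1}{450419} + \left(38417 + 95070\right) = \frac{480854}{450419} + 133487 = \frac{60125561907}{450419}$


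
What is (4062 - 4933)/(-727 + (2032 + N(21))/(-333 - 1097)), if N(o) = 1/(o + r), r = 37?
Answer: 72240740/60415237 ≈ 1.1957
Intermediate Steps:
N(o) = 1/(37 + o) (N(o) = 1/(o + 37) = 1/(37 + o))
(4062 - 4933)/(-727 + (2032 + N(21))/(-333 - 1097)) = (4062 - 4933)/(-727 + (2032 + 1/(37 + 21))/(-333 - 1097)) = -871/(-727 + (2032 + 1/58)/(-1430)) = -871/(-727 + (2032 + 1/58)*(-1/1430)) = -871/(-727 + (117857/58)*(-1/1430)) = -871/(-727 - 117857/82940) = -871/(-60415237/82940) = -871*(-82940/60415237) = 72240740/60415237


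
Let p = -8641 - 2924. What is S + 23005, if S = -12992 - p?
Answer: 21578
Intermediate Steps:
p = -11565
S = -1427 (S = -12992 - 1*(-11565) = -12992 + 11565 = -1427)
S + 23005 = -1427 + 23005 = 21578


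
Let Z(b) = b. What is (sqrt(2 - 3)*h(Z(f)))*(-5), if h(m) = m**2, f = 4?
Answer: -80*I ≈ -80.0*I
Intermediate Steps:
(sqrt(2 - 3)*h(Z(f)))*(-5) = (sqrt(2 - 3)*4**2)*(-5) = (sqrt(-1)*16)*(-5) = (I*16)*(-5) = (16*I)*(-5) = -80*I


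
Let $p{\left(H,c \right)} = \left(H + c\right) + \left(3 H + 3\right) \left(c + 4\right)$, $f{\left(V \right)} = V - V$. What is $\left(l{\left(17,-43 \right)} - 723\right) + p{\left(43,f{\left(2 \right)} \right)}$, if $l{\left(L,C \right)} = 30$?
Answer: $-122$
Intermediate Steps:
$f{\left(V \right)} = 0$
$p{\left(H,c \right)} = H + c + \left(3 + 3 H\right) \left(4 + c\right)$ ($p{\left(H,c \right)} = \left(H + c\right) + \left(3 + 3 H\right) \left(4 + c\right) = H + c + \left(3 + 3 H\right) \left(4 + c\right)$)
$\left(l{\left(17,-43 \right)} - 723\right) + p{\left(43,f{\left(2 \right)} \right)} = \left(30 - 723\right) + \left(12 + 4 \cdot 0 + 13 \cdot 43 + 3 \cdot 43 \cdot 0\right) = -693 + \left(12 + 0 + 559 + 0\right) = -693 + 571 = -122$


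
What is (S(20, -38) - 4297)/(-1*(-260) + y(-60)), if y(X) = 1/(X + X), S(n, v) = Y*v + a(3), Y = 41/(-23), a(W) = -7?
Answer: -11692080/717577 ≈ -16.294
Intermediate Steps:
Y = -41/23 (Y = 41*(-1/23) = -41/23 ≈ -1.7826)
S(n, v) = -7 - 41*v/23 (S(n, v) = -41*v/23 - 7 = -7 - 41*v/23)
y(X) = 1/(2*X)
(S(20, -38) - 4297)/(-1*(-260) + y(-60)) = ((-7 - 41/23*(-38)) - 4297)/(-1*(-260) + (½)/(-60)) = ((-7 + 1558/23) - 4297)/(260 + (½)*(-1/60)) = (1397/23 - 4297)/(260 - 1/120) = -97434/(23*31199/120) = -97434/23*120/31199 = -11692080/717577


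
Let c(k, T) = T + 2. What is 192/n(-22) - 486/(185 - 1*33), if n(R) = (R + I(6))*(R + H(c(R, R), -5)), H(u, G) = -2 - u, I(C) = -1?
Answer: -1941/1748 ≈ -1.1104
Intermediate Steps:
c(k, T) = 2 + T
n(R) = 4 - 4*R (n(R) = (R - 1)*(R + (-2 - (2 + R))) = (-1 + R)*(R + (-2 + (-2 - R))) = (-1 + R)*(R + (-4 - R)) = (-1 + R)*(-4) = 4 - 4*R)
192/n(-22) - 486/(185 - 1*33) = 192/(4 - 4*(-22)) - 486/(185 - 1*33) = 192/(4 + 88) - 486/(185 - 33) = 192/92 - 486/152 = 192*(1/92) - 486*1/152 = 48/23 - 243/76 = -1941/1748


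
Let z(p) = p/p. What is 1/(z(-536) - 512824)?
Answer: -1/512823 ≈ -1.9500e-6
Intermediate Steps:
z(p) = 1
1/(z(-536) - 512824) = 1/(1 - 512824) = 1/(-512823) = -1/512823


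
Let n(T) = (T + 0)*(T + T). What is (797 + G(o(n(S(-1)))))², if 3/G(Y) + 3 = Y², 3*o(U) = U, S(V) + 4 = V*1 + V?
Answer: 23173363984/36481 ≈ 6.3522e+5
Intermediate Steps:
S(V) = -4 + 2*V (S(V) = -4 + (V*1 + V) = -4 + (V + V) = -4 + 2*V)
n(T) = 2*T² (n(T) = T*(2*T) = 2*T²)
o(U) = U/3
G(Y) = 3/(-3 + Y²)
(797 + G(o(n(S(-1)))))² = (797 + 3/(-3 + ((2*(-4 + 2*(-1))²)/3)²))² = (797 + 3/(-3 + ((2*(-4 - 2)²)/3)²))² = (797 + 3/(-3 + ((2*(-6)²)/3)²))² = (797 + 3/(-3 + ((2*36)/3)²))² = (797 + 3/(-3 + ((⅓)*72)²))² = (797 + 3/(-3 + 24²))² = (797 + 3/(-3 + 576))² = (797 + 3/573)² = (797 + 3*(1/573))² = (797 + 1/191)² = (152228/191)² = 23173363984/36481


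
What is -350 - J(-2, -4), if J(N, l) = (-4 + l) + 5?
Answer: -347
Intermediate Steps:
J(N, l) = 1 + l
-350 - J(-2, -4) = -350 - (1 - 4) = -350 - 1*(-3) = -350 + 3 = -347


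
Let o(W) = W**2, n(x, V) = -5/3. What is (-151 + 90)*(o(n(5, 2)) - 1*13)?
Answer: 5612/9 ≈ 623.56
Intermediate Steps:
n(x, V) = -5/3 (n(x, V) = -5*1/3 = -5/3)
(-151 + 90)*(o(n(5, 2)) - 1*13) = (-151 + 90)*((-5/3)**2 - 1*13) = -61*(25/9 - 13) = -61*(-92/9) = 5612/9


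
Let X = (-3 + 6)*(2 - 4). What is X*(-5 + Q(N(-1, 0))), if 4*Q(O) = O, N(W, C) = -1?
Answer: 63/2 ≈ 31.500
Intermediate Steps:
Q(O) = O/4
X = -6 (X = 3*(-2) = -6)
X*(-5 + Q(N(-1, 0))) = -6*(-5 + (¼)*(-1)) = -6*(-5 - ¼) = -6*(-21/4) = 63/2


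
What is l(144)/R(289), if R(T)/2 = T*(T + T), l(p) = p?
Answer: 36/83521 ≈ 0.00043103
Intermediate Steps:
R(T) = 4*T**2 (R(T) = 2*(T*(T + T)) = 2*(T*(2*T)) = 2*(2*T**2) = 4*T**2)
l(144)/R(289) = 144/((4*289**2)) = 144/((4*83521)) = 144/334084 = 144*(1/334084) = 36/83521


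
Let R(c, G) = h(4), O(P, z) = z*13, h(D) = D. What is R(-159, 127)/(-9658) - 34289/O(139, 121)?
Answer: -15053157/690547 ≈ -21.799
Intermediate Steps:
O(P, z) = 13*z
R(c, G) = 4
R(-159, 127)/(-9658) - 34289/O(139, 121) = 4/(-9658) - 34289/(13*121) = 4*(-1/9658) - 34289/1573 = -2/4829 - 34289*1/1573 = -2/4829 - 34289/1573 = -15053157/690547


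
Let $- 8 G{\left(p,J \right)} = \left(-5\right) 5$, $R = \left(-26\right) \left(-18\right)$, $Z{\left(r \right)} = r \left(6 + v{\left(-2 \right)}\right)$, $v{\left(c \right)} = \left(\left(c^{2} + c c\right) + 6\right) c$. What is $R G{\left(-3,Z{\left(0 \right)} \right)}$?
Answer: $\frac{2925}{2} \approx 1462.5$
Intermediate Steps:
$v{\left(c \right)} = c \left(6 + 2 c^{2}\right)$ ($v{\left(c \right)} = \left(\left(c^{2} + c^{2}\right) + 6\right) c = \left(2 c^{2} + 6\right) c = \left(6 + 2 c^{2}\right) c = c \left(6 + 2 c^{2}\right)$)
$Z{\left(r \right)} = - 22 r$ ($Z{\left(r \right)} = r \left(6 + 2 \left(-2\right) \left(3 + \left(-2\right)^{2}\right)\right) = r \left(6 + 2 \left(-2\right) \left(3 + 4\right)\right) = r \left(6 + 2 \left(-2\right) 7\right) = r \left(6 - 28\right) = r \left(-22\right) = - 22 r$)
$R = 468$
$G{\left(p,J \right)} = \frac{25}{8}$ ($G{\left(p,J \right)} = - \frac{\left(-5\right) 5}{8} = \left(- \frac{1}{8}\right) \left(-25\right) = \frac{25}{8}$)
$R G{\left(-3,Z{\left(0 \right)} \right)} = 468 \cdot \frac{25}{8} = \frac{2925}{2}$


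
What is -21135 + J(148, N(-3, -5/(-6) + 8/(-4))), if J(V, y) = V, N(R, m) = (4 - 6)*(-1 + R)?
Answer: -20987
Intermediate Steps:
N(R, m) = 2 - 2*R (N(R, m) = -2*(-1 + R) = 2 - 2*R)
-21135 + J(148, N(-3, -5/(-6) + 8/(-4))) = -21135 + 148 = -20987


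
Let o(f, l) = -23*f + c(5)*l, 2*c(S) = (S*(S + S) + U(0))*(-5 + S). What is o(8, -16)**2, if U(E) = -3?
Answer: 33856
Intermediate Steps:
c(S) = (-5 + S)*(-3 + 2*S**2)/2 (c(S) = ((S*(S + S) - 3)*(-5 + S))/2 = ((S*(2*S) - 3)*(-5 + S))/2 = ((2*S**2 - 3)*(-5 + S))/2 = ((-3 + 2*S**2)*(-5 + S))/2 = ((-5 + S)*(-3 + 2*S**2))/2 = (-5 + S)*(-3 + 2*S**2)/2)
o(f, l) = -23*f (o(f, l) = -23*f + (15/2 + 5**3 - 5*5**2 - 3/2*5)*l = -23*f + (15/2 + 125 - 5*25 - 15/2)*l = -23*f + (15/2 + 125 - 125 - 15/2)*l = -23*f + 0*l = -23*f + 0 = -23*f)
o(8, -16)**2 = (-23*8)**2 = (-184)**2 = 33856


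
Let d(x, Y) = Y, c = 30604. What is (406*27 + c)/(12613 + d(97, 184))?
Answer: 41566/12797 ≈ 3.2481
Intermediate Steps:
(406*27 + c)/(12613 + d(97, 184)) = (406*27 + 30604)/(12613 + 184) = (10962 + 30604)/12797 = 41566*(1/12797) = 41566/12797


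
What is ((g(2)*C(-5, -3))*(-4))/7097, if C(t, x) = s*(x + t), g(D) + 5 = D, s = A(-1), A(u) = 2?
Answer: -192/7097 ≈ -0.027054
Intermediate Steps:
s = 2
g(D) = -5 + D
C(t, x) = 2*t + 2*x (C(t, x) = 2*(x + t) = 2*(t + x) = 2*t + 2*x)
((g(2)*C(-5, -3))*(-4))/7097 = (((-5 + 2)*(2*(-5) + 2*(-3)))*(-4))/7097 = (-3*(-10 - 6)*(-4))*(1/7097) = (-3*(-16)*(-4))*(1/7097) = (48*(-4))*(1/7097) = -192*1/7097 = -192/7097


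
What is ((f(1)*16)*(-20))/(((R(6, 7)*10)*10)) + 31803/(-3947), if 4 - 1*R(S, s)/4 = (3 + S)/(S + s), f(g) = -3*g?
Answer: -6221913/848605 ≈ -7.3319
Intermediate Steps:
R(S, s) = 16 - 4*(3 + S)/(S + s)
((f(1)*16)*(-20))/(((R(6, 7)*10)*10)) + 31803/(-3947) = ((-3*1*16)*(-20))/((((4*(-3 + 3*6 + 4*7)/(6 + 7))*10)*10)) + 31803/(-3947) = (-3*16*(-20))/((((4*(-3 + 18 + 28)/13)*10)*10)) + 31803*(-1/3947) = (-48*(-20))/((((4*(1/13)*43)*10)*10)) - 31803/3947 = 960/((((172/13)*10)*10)) - 31803/3947 = 960/(((1720/13)*10)) - 31803/3947 = 960/(17200/13) - 31803/3947 = 960*(13/17200) - 31803/3947 = 156/215 - 31803/3947 = -6221913/848605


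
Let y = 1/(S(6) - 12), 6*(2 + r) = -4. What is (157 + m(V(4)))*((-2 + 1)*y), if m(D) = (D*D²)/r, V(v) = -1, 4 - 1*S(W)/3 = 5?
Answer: 1259/120 ≈ 10.492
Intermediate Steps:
S(W) = -3 (S(W) = 12 - 3*5 = 12 - 15 = -3)
r = -8/3 (r = -2 + (⅙)*(-4) = -2 - ⅔ = -8/3 ≈ -2.6667)
m(D) = -3*D³/8 (m(D) = (D*D²)/(-8/3) = D³*(-3/8) = -3*D³/8)
y = -1/15 (y = 1/(-3 - 12) = 1/(-15) = -1/15 ≈ -0.066667)
(157 + m(V(4)))*((-2 + 1)*y) = (157 - 3/8*(-1)³)*((-2 + 1)*(-1/15)) = (157 - 3/8*(-1))*(-1*(-1/15)) = (157 + 3/8)*(1/15) = (1259/8)*(1/15) = 1259/120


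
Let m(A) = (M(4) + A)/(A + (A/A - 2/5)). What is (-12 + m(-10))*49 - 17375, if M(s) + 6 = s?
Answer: -841321/47 ≈ -17900.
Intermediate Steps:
M(s) = -6 + s
m(A) = (-2 + A)/(3/5 + A) (m(A) = ((-6 + 4) + A)/(A + (A/A - 2/5)) = (-2 + A)/(A + (1 - 2*1/5)) = (-2 + A)/(A + (1 - 2/5)) = (-2 + A)/(A + 3/5) = (-2 + A)/(3/5 + A))
(-12 + m(-10))*49 - 17375 = (-12 + 5*(-2 - 10)/(3 + 5*(-10)))*49 - 17375 = (-12 + 5*(-12)/(3 - 50))*49 - 17375 = (-12 + 5*(-12)/(-47))*49 - 17375 = (-12 + 5*(-1/47)*(-12))*49 - 17375 = (-12 + 60/47)*49 - 17375 = -504/47*49 - 17375 = -24696/47 - 17375 = -841321/47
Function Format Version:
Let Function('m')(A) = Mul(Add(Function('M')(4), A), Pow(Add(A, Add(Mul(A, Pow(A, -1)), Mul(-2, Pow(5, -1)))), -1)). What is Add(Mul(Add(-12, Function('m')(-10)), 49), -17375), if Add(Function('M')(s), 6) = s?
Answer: Rational(-841321, 47) ≈ -17900.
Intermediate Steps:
Function('M')(s) = Add(-6, s)
Function('m')(A) = Mul(Pow(Add(Rational(3, 5), A), -1), Add(-2, A)) (Function('m')(A) = Mul(Add(Add(-6, 4), A), Pow(Add(A, Add(Mul(A, Pow(A, -1)), Mul(-2, Pow(5, -1)))), -1)) = Mul(Add(-2, A), Pow(Add(A, Add(1, Mul(-2, Rational(1, 5)))), -1)) = Mul(Add(-2, A), Pow(Add(A, Add(1, Rational(-2, 5))), -1)) = Mul(Add(-2, A), Pow(Add(A, Rational(3, 5)), -1)) = Mul(Add(-2, A), Pow(Add(Rational(3, 5), A), -1)) = Mul(Pow(Add(Rational(3, 5), A), -1), Add(-2, A)))
Add(Mul(Add(-12, Function('m')(-10)), 49), -17375) = Add(Mul(Add(-12, Mul(5, Pow(Add(3, Mul(5, -10)), -1), Add(-2, -10))), 49), -17375) = Add(Mul(Add(-12, Mul(5, Pow(Add(3, -50), -1), -12)), 49), -17375) = Add(Mul(Add(-12, Mul(5, Pow(-47, -1), -12)), 49), -17375) = Add(Mul(Add(-12, Mul(5, Rational(-1, 47), -12)), 49), -17375) = Add(Mul(Add(-12, Rational(60, 47)), 49), -17375) = Add(Mul(Rational(-504, 47), 49), -17375) = Add(Rational(-24696, 47), -17375) = Rational(-841321, 47)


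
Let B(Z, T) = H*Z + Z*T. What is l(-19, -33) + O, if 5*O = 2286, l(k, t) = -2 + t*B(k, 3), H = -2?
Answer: 5411/5 ≈ 1082.2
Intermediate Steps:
B(Z, T) = -2*Z + T*Z (B(Z, T) = -2*Z + Z*T = -2*Z + T*Z)
l(k, t) = -2 + k*t (l(k, t) = -2 + t*(k*(-2 + 3)) = -2 + t*(k*1) = -2 + t*k = -2 + k*t)
O = 2286/5 (O = (1/5)*2286 = 2286/5 ≈ 457.20)
l(-19, -33) + O = (-2 - 19*(-33)) + 2286/5 = (-2 + 627) + 2286/5 = 625 + 2286/5 = 5411/5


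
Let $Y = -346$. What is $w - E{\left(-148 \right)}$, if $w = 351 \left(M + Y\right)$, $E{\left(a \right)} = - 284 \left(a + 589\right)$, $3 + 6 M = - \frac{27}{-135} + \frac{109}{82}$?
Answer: $\frac{3043809}{820} \approx 3712.0$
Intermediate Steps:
$M = - \frac{201}{820}$ ($M = - \frac{1}{2} + \frac{- \frac{27}{-135} + \frac{109}{82}}{6} = - \frac{1}{2} + \frac{\left(-27\right) \left(- \frac{1}{135}\right) + 109 \cdot \frac{1}{82}}{6} = - \frac{1}{2} + \frac{\frac{1}{5} + \frac{109}{82}}{6} = - \frac{1}{2} + \frac{1}{6} \cdot \frac{627}{410} = - \frac{1}{2} + \frac{209}{820} = - \frac{201}{820} \approx -0.24512$)
$E{\left(a \right)} = -167276 - 284 a$ ($E{\left(a \right)} = - 284 \left(589 + a\right) = -167276 - 284 a$)
$w = - \frac{99656271}{820}$ ($w = 351 \left(- \frac{201}{820} - 346\right) = 351 \left(- \frac{283921}{820}\right) = - \frac{99656271}{820} \approx -1.2153 \cdot 10^{5}$)
$w - E{\left(-148 \right)} = - \frac{99656271}{820} - \left(-167276 - -42032\right) = - \frac{99656271}{820} - \left(-167276 + 42032\right) = - \frac{99656271}{820} - -125244 = - \frac{99656271}{820} + 125244 = \frac{3043809}{820}$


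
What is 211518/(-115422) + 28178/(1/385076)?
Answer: 208734368148883/19237 ≈ 1.0851e+10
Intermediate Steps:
211518/(-115422) + 28178/(1/385076) = 211518*(-1/115422) + 28178/(1/385076) = -35253/19237 + 28178*385076 = -35253/19237 + 10850671528 = 208734368148883/19237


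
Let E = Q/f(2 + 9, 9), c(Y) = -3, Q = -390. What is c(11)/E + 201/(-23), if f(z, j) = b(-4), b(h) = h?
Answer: -13111/1495 ≈ -8.7699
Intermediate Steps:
f(z, j) = -4
E = 195/2 (E = -390/(-4) = -390*(-¼) = 195/2 ≈ 97.500)
c(11)/E + 201/(-23) = -3/195/2 + 201/(-23) = -3*2/195 + 201*(-1/23) = -2/65 - 201/23 = -13111/1495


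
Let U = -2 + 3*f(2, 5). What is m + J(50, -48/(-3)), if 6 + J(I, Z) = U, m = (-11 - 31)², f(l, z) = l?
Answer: 1762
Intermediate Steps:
m = 1764 (m = (-42)² = 1764)
U = 4 (U = -2 + 3*2 = -2 + 6 = 4)
J(I, Z) = -2 (J(I, Z) = -6 + 4 = -2)
m + J(50, -48/(-3)) = 1764 - 2 = 1762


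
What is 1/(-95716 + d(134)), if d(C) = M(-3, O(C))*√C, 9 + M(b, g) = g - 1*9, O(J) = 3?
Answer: -47858/4580761253 + 15*√134/9161522506 ≈ -1.0429e-5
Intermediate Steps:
M(b, g) = -18 + g (M(b, g) = -9 + (g - 1*9) = -9 + (g - 9) = -9 + (-9 + g) = -18 + g)
d(C) = -15*√C (d(C) = (-18 + 3)*√C = -15*√C)
1/(-95716 + d(134)) = 1/(-95716 - 15*√134)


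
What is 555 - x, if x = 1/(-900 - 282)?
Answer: 656011/1182 ≈ 555.00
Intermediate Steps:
x = -1/1182 (x = 1/(-1182) = -1/1182 ≈ -0.00084602)
555 - x = 555 - 1*(-1/1182) = 555 + 1/1182 = 656011/1182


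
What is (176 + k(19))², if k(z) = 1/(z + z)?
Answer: 44742721/1444 ≈ 30985.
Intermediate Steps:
k(z) = 1/(2*z)
(176 + k(19))² = (176 + (½)/19)² = (176 + (½)*(1/19))² = (176 + 1/38)² = (6689/38)² = 44742721/1444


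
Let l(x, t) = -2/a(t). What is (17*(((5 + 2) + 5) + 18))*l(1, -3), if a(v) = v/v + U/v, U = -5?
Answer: -765/2 ≈ -382.50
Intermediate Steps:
a(v) = 1 - 5/v (a(v) = v/v - 5/v = 1 - 5/v)
l(x, t) = -2*t/(-5 + t)
(17*(((5 + 2) + 5) + 18))*l(1, -3) = (17*(((5 + 2) + 5) + 18))*(-2*(-3)/(-5 - 3)) = (17*((7 + 5) + 18))*(-2*(-3)/(-8)) = (17*(12 + 18))*(-2*(-3)*(-⅛)) = (17*30)*(-¾) = 510*(-¾) = -765/2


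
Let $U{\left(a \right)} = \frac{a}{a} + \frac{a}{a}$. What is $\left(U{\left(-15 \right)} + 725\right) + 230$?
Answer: $957$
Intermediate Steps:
$U{\left(a \right)} = 2$ ($U{\left(a \right)} = 1 + 1 = 2$)
$\left(U{\left(-15 \right)} + 725\right) + 230 = \left(2 + 725\right) + 230 = 727 + 230 = 957$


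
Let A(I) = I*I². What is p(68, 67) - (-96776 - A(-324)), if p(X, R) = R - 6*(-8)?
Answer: -33915333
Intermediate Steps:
p(X, R) = 48 + R (p(X, R) = R + 48 = 48 + R)
A(I) = I³
p(68, 67) - (-96776 - A(-324)) = (48 + 67) - (-96776 - 1*(-324)³) = 115 - (-96776 - 1*(-34012224)) = 115 - (-96776 + 34012224) = 115 - 1*33915448 = 115 - 33915448 = -33915333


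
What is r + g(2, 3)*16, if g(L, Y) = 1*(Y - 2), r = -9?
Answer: 7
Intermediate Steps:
g(L, Y) = -2 + Y (g(L, Y) = 1*(-2 + Y) = -2 + Y)
r + g(2, 3)*16 = -9 + (-2 + 3)*16 = -9 + 1*16 = -9 + 16 = 7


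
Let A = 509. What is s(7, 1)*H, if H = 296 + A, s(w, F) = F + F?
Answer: 1610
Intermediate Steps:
s(w, F) = 2*F
H = 805 (H = 296 + 509 = 805)
s(7, 1)*H = (2*1)*805 = 2*805 = 1610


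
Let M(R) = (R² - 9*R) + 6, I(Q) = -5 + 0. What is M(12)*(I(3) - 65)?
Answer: -2940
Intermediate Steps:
I(Q) = -5
M(R) = 6 + R² - 9*R
M(12)*(I(3) - 65) = (6 + 12² - 9*12)*(-5 - 65) = (6 + 144 - 108)*(-70) = 42*(-70) = -2940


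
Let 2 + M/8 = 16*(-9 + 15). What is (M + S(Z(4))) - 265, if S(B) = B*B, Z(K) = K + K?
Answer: 551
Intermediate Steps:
Z(K) = 2*K
S(B) = B²
M = 752 (M = -16 + 8*(16*(-9 + 15)) = -16 + 8*(16*6) = -16 + 8*96 = -16 + 768 = 752)
(M + S(Z(4))) - 265 = (752 + (2*4)²) - 265 = (752 + 8²) - 265 = (752 + 64) - 265 = 816 - 265 = 551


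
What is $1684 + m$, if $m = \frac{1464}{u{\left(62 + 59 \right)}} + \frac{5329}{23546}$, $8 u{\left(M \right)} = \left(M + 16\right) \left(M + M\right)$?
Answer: $\frac{657528542937}{390322042} \approx 1684.6$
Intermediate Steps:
$u{\left(M \right)} = \frac{M \left(16 + M\right)}{4}$ ($u{\left(M \right)} = \frac{\left(M + 16\right) \left(M + M\right)}{8} = \frac{\left(16 + M\right) 2 M}{8} = \frac{2 M \left(16 + M\right)}{8} = \frac{M \left(16 + M\right)}{4}$)
$m = \frac{226224209}{390322042}$ ($m = \frac{1464}{\frac{1}{4} \left(62 + 59\right) \left(16 + \left(62 + 59\right)\right)} + \frac{5329}{23546} = \frac{1464}{\frac{1}{4} \cdot 121 \left(16 + 121\right)} + 5329 \cdot \frac{1}{23546} = \frac{1464}{\frac{1}{4} \cdot 121 \cdot 137} + \frac{5329}{23546} = \frac{1464}{\frac{16577}{4}} + \frac{5329}{23546} = 1464 \cdot \frac{4}{16577} + \frac{5329}{23546} = \frac{5856}{16577} + \frac{5329}{23546} = \frac{226224209}{390322042} \approx 0.57958$)
$1684 + m = 1684 + \frac{226224209}{390322042} = \frac{657528542937}{390322042}$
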